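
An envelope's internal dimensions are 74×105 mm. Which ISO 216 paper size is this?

Aspect ratio 105/74 ≈ 1.419 — close to the ISO √2 ≈ 1.414.
In the A-series (A0 area = 1 m²): A7 = 74 × 105 mm.

A7 (74 × 105 mm)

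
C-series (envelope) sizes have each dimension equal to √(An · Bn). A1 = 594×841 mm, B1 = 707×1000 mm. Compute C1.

Short side: √(594 · 707) = √419958 ≈ 648.0 → 648 mm
Long side: √(841 · 1000) = √841000 ≈ 917.1 → 917 mm

648 × 917 mm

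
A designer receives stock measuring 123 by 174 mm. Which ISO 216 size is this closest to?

Aspect ratio 174/123 ≈ 1.415 — close to the ISO √2 ≈ 1.414.
In the B-series (B0 = 1000 × 1414 mm): B6 = 125 × 176 mm.
Off by 4 mm total — nearest standard size.

B6 (125 × 176 mm)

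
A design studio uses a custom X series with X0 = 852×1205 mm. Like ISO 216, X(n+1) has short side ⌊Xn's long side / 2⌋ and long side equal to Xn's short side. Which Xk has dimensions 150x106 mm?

X6

X0: 852 × 1205 mm
X1: 602 × 852 mm
X2: 426 × 602 mm
X3: 301 × 426 mm
X4: 213 × 301 mm
X5: 150 × 213 mm
X6: 106 × 150 mm
X7: 75 × 106 mm
→ matches X6.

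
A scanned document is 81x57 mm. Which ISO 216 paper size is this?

Aspect ratio 81/57 ≈ 1.421 — close to the ISO √2 ≈ 1.414.
In the C-series (envelope sizes, between A and B): C8 = 57 × 81 mm.

C8 (57 × 81 mm)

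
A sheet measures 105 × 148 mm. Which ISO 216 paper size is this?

A6 (105 × 148 mm)

Aspect ratio 148/105 ≈ 1.410 — close to the ISO √2 ≈ 1.414.
In the A-series (A0 area = 1 m²): A6 = 105 × 148 mm.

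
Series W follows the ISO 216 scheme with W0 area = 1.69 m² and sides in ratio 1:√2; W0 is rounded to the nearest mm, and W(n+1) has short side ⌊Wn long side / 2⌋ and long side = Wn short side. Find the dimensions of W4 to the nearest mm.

273 × 386 mm

Let W0's short side be w mm. w · w√2 = 1.69 m² = 1,690,000 mm², so w ≈ 1093.2 mm and w√2 ≈ 1546.0 mm → W0 = 1093 × 1546 mm.
W1: ⌊1546/2⌋ × 1093 = 773 × 1093 mm
W2: ⌊1093/2⌋ × 773 = 546 × 773 mm
W3: ⌊773/2⌋ × 546 = 386 × 546 mm
W4: ⌊546/2⌋ × 386 = 273 × 386 mm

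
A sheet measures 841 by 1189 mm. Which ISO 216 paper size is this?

Aspect ratio 1189/841 ≈ 1.414 — close to the ISO √2 ≈ 1.414.
In the A-series (A0 area = 1 m²): A0 = 841 × 1189 mm.

A0 (841 × 1189 mm)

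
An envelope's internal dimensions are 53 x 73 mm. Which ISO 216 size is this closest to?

A8 (52 × 74 mm)

Aspect ratio 73/53 ≈ 1.377 (ISO target is √2 ≈ 1.414).
In the A-series (A0 area = 1 m²): A8 = 52 × 74 mm.
Off by 2 mm total — nearest standard size.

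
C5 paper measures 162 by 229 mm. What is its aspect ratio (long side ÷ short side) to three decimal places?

229 / 162 = 1.414
Matches √2 ≈ 1.414 — the ISO 216 defining ratio.

1.414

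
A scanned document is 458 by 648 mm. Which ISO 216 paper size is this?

Aspect ratio 648/458 ≈ 1.415 — close to the ISO √2 ≈ 1.414.
In the C-series (envelope sizes, between A and B): C2 = 458 × 648 mm.

C2 (458 × 648 mm)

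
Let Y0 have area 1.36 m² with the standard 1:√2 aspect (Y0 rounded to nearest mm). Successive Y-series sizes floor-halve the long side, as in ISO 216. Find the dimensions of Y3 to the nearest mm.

Let Y0's short side be w mm. w · w√2 = 1.36 m² = 1,360,000 mm², so w ≈ 980.6 mm and w√2 ≈ 1386.8 mm → Y0 = 981 × 1387 mm.
Y1: ⌊1387/2⌋ × 981 = 693 × 981 mm
Y2: ⌊981/2⌋ × 693 = 490 × 693 mm
Y3: ⌊693/2⌋ × 490 = 346 × 490 mm

346 × 490 mm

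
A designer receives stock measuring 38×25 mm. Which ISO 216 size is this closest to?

A10 (26 × 37 mm)

Aspect ratio 38/25 ≈ 1.520 (ISO target is √2 ≈ 1.414).
In the A-series (A0 area = 1 m²): A10 = 26 × 37 mm.
Off by 2 mm total — nearest standard size.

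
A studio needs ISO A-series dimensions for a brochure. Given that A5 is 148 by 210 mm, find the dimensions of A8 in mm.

A6: ⌊210/2⌋ × 148 = 105 × 148 mm
A7: ⌊148/2⌋ × 105 = 74 × 105 mm
A8: ⌊105/2⌋ × 74 = 52 × 74 mm

52 × 74 mm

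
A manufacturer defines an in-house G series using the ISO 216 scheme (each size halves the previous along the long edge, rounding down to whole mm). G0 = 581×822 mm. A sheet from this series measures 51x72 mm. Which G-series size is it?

G7

G0: 581 × 822 mm
G1: 411 × 581 mm
G2: 290 × 411 mm
G3: 205 × 290 mm
G4: 145 × 205 mm
G5: 102 × 145 mm
G6: 72 × 102 mm
G7: 51 × 72 mm
G8: 36 × 51 mm
→ matches G7.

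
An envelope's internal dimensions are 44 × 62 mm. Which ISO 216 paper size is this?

Aspect ratio 62/44 ≈ 1.409 — close to the ISO √2 ≈ 1.414.
In the B-series (B0 = 1000 × 1414 mm): B9 = 44 × 62 mm.

B9 (44 × 62 mm)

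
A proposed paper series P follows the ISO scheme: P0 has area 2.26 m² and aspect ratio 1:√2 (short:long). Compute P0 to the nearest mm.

1264 × 1788 mm

Let the short side be w mm. Then w · w√2 = 2.26 m² = 2,260,000 mm².
w² = 2,260,000/√2, so w ≈ 1264.1 mm; long side = w√2 ≈ 1787.8 mm.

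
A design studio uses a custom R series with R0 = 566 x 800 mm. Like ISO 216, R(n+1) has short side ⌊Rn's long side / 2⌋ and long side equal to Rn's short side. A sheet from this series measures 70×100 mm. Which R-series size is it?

R6

R0: 566 × 800 mm
R1: 400 × 566 mm
R2: 283 × 400 mm
R3: 200 × 283 mm
R4: 141 × 200 mm
R5: 100 × 141 mm
R6: 70 × 100 mm
R7: 50 × 70 mm
→ matches R6.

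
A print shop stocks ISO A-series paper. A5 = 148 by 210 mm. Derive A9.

37 × 52 mm

A6: ⌊210/2⌋ × 148 = 105 × 148 mm
A7: ⌊148/2⌋ × 105 = 74 × 105 mm
A8: ⌊105/2⌋ × 74 = 52 × 74 mm
A9: ⌊74/2⌋ × 52 = 37 × 52 mm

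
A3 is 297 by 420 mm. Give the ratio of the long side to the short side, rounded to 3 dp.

1.414

420 / 297 = 1.414
Matches √2 ≈ 1.414 — the ISO 216 defining ratio.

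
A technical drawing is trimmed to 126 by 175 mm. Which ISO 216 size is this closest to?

B6 (125 × 176 mm)

Aspect ratio 175/126 ≈ 1.389 (ISO target is √2 ≈ 1.414).
In the B-series (B0 = 1000 × 1414 mm): B6 = 125 × 176 mm.
Off by 2 mm total — nearest standard size.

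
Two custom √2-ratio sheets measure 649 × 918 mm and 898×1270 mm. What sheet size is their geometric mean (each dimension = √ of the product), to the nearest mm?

763 × 1080 mm

Short side: √(649 · 898) = √582802 ≈ 763.4 → 763 mm
Long side: √(918 · 1270) = √1165860 ≈ 1079.7 → 1080 mm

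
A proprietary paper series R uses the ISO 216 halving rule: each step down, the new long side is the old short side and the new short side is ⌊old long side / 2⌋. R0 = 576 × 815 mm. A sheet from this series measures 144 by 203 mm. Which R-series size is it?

R0: 576 × 815 mm
R1: 407 × 576 mm
R2: 288 × 407 mm
R3: 203 × 288 mm
R4: 144 × 203 mm
R5: 101 × 144 mm
→ matches R4.

R4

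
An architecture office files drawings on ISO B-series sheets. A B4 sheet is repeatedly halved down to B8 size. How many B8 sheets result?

Each ISO step halves the sheet: 1 × B4 → 2 × B5 → 4 × B6 → 8 × B7 → …
From B4 to B8 is 4 halving steps: 2^4 = 16.

16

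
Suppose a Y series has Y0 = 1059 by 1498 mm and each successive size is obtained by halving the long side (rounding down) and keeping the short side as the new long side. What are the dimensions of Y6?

Y1: ⌊1498/2⌋ × 1059 = 749 × 1059 mm
Y2: ⌊1059/2⌋ × 749 = 529 × 749 mm
Y3: ⌊749/2⌋ × 529 = 374 × 529 mm
Y4: ⌊529/2⌋ × 374 = 264 × 374 mm
Y5: ⌊374/2⌋ × 264 = 187 × 264 mm
Y6: ⌊264/2⌋ × 187 = 132 × 187 mm

132 × 187 mm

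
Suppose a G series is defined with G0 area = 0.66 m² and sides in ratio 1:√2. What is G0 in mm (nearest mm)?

683 × 966 mm

Let the short side be w mm. Then w · w√2 = 0.66 m² = 660,000 mm².
w² = 660,000/√2, so w ≈ 683.1 mm; long side = w√2 ≈ 966.1 mm.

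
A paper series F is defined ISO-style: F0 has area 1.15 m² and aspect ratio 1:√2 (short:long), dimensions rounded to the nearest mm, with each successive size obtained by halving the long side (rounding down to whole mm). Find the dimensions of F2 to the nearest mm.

451 × 637 mm

Let F0's short side be w mm. w · w√2 = 1.15 m² = 1,150,000 mm², so w ≈ 901.8 mm and w√2 ≈ 1275.3 mm → F0 = 902 × 1275 mm.
F1: ⌊1275/2⌋ × 902 = 637 × 902 mm
F2: ⌊902/2⌋ × 637 = 451 × 637 mm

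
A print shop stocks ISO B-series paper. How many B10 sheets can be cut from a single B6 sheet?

Each ISO step halves the sheet: 1 × B6 → 2 × B7 → 4 × B8 → 8 × B9 → …
From B6 to B10 is 4 halving steps: 2^4 = 16.

16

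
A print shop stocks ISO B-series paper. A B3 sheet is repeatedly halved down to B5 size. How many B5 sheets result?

B3 = 353 × 500 mm; B5 = 176 × 250 mm.
Each halving step doubles the count; 2 steps from B3 to B5.
2^2 = 4.

4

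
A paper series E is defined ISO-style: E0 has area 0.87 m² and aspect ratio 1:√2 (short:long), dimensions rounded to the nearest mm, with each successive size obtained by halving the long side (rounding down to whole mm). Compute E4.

196 × 277 mm

Let E0's short side be w mm. w · w√2 = 0.87 m² = 870,000 mm², so w ≈ 784.3 mm and w√2 ≈ 1109.2 mm → E0 = 784 × 1109 mm.
E1: ⌊1109/2⌋ × 784 = 554 × 784 mm
E2: ⌊784/2⌋ × 554 = 392 × 554 mm
E3: ⌊554/2⌋ × 392 = 277 × 392 mm
E4: ⌊392/2⌋ × 277 = 196 × 277 mm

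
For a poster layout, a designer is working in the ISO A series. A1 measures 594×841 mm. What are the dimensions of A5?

148 × 210 mm

A2: ⌊841/2⌋ × 594 = 420 × 594 mm
A3: ⌊594/2⌋ × 420 = 297 × 420 mm
A4: ⌊420/2⌋ × 297 = 210 × 297 mm
A5: ⌊297/2⌋ × 210 = 148 × 210 mm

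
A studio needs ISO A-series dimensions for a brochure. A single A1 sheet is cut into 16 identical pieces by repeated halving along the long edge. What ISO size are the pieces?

16 = 2^4, so 4 halving steps.
A1 → A2 → … → A5 after 4 steps.

A5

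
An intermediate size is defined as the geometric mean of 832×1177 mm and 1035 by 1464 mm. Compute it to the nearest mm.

928 × 1313 mm

Short side: √(832 · 1035) = √861120 ≈ 928.0 → 928 mm
Long side: √(1177 · 1464) = √1723128 ≈ 1312.7 → 1313 mm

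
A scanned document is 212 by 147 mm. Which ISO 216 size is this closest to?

A5 (148 × 210 mm)

Aspect ratio 212/147 ≈ 1.442 (ISO target is √2 ≈ 1.414).
In the A-series (A0 area = 1 m²): A5 = 148 × 210 mm.
Off by 3 mm total — nearest standard size.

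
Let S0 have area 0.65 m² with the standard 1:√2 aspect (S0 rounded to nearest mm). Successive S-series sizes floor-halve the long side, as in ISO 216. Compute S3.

239 × 339 mm

Let S0's short side be w mm. w · w√2 = 0.65 m² = 650,000 mm², so w ≈ 678.0 mm and w√2 ≈ 958.8 mm → S0 = 678 × 959 mm.
S1: ⌊959/2⌋ × 678 = 479 × 678 mm
S2: ⌊678/2⌋ × 479 = 339 × 479 mm
S3: ⌊479/2⌋ × 339 = 239 × 339 mm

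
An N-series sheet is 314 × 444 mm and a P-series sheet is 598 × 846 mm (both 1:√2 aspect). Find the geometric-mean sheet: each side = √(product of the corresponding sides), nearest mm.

Short side: √(314 · 598) = √187772 ≈ 433.3 → 433 mm
Long side: √(444 · 846) = √375624 ≈ 612.9 → 613 mm

433 × 613 mm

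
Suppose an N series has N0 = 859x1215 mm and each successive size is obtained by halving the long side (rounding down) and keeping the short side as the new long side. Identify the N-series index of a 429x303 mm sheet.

N0: 859 × 1215 mm
N1: 607 × 859 mm
N2: 429 × 607 mm
N3: 303 × 429 mm
N4: 214 × 303 mm
→ matches N3.

N3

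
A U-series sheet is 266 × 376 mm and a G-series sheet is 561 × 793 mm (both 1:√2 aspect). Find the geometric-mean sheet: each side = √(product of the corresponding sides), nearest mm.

Short side: √(266 · 561) = √149226 ≈ 386.3 → 386 mm
Long side: √(376 · 793) = √298168 ≈ 546.0 → 546 mm

386 × 546 mm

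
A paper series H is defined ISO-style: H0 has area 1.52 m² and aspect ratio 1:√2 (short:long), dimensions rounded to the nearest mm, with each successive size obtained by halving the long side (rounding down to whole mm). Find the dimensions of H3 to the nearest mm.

366 × 518 mm

Let H0's short side be w mm. w · w√2 = 1.52 m² = 1,520,000 mm², so w ≈ 1036.7 mm and w√2 ≈ 1466.2 mm → H0 = 1037 × 1466 mm.
H1: ⌊1466/2⌋ × 1037 = 733 × 1037 mm
H2: ⌊1037/2⌋ × 733 = 518 × 733 mm
H3: ⌊733/2⌋ × 518 = 366 × 518 mm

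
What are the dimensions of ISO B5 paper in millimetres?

B0 = 1000 × 1414 mm (B0 has a 1000 mm short side, aspect 1:√2).
B1: ⌊1414/2⌋ × 1000 = 707 × 1000 mm
B2: ⌊1000/2⌋ × 707 = 500 × 707 mm
B3: ⌊707/2⌋ × 500 = 353 × 500 mm
B4: ⌊500/2⌋ × 353 = 250 × 353 mm
B5: ⌊353/2⌋ × 250 = 176 × 250 mm

176 × 250 mm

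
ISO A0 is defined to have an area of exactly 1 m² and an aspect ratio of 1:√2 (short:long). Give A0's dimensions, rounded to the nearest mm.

841 × 1189 mm

Let the short side be w mm. Then the long side is w√2 and w · w√2 = 10⁶ mm².
w² = 10⁶/√2, so w = 1000 / 2^(1/4) ≈ 840.9 mm; long side = 1000 · 2^(1/4) ≈ 1189.2 mm.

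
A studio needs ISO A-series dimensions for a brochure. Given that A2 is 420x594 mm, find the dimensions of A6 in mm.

A3: ⌊594/2⌋ × 420 = 297 × 420 mm
A4: ⌊420/2⌋ × 297 = 210 × 297 mm
A5: ⌊297/2⌋ × 210 = 148 × 210 mm
A6: ⌊210/2⌋ × 148 = 105 × 148 mm

105 × 148 mm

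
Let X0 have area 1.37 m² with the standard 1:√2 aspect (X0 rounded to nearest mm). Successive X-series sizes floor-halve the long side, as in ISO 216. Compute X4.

246 × 348 mm

Let X0's short side be w mm. w · w√2 = 1.37 m² = 1,370,000 mm², so w ≈ 984.2 mm and w√2 ≈ 1391.9 mm → X0 = 984 × 1392 mm.
X1: ⌊1392/2⌋ × 984 = 696 × 984 mm
X2: ⌊984/2⌋ × 696 = 492 × 696 mm
X3: ⌊696/2⌋ × 492 = 348 × 492 mm
X4: ⌊492/2⌋ × 348 = 246 × 348 mm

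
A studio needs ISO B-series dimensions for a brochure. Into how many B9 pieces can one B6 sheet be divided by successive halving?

8

B6 = 125 × 176 mm; B9 = 44 × 62 mm.
Each halving step doubles the count; 3 steps from B6 to B9.
2^3 = 8.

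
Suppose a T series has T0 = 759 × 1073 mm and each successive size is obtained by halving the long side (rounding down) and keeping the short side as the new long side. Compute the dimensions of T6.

T1 = 536 × 759 mm (from T0 by 1 halving).
T2: ⌊759/2⌋ × 536 = 379 × 536 mm
T3: ⌊536/2⌋ × 379 = 268 × 379 mm
T4: ⌊379/2⌋ × 268 = 189 × 268 mm
T5: ⌊268/2⌋ × 189 = 134 × 189 mm
T6: ⌊189/2⌋ × 134 = 94 × 134 mm

94 × 134 mm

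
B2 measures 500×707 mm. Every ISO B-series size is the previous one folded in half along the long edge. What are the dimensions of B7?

88 × 125 mm

B3: ⌊707/2⌋ × 500 = 353 × 500 mm
B4: ⌊500/2⌋ × 353 = 250 × 353 mm
B5: ⌊353/2⌋ × 250 = 176 × 250 mm
B6: ⌊250/2⌋ × 176 = 125 × 176 mm
B7: ⌊176/2⌋ × 125 = 88 × 125 mm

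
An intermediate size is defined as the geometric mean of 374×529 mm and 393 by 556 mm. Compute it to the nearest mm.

383 × 542 mm

Short side: √(374 · 393) = √146982 ≈ 383.4 → 383 mm
Long side: √(529 · 556) = √294124 ≈ 542.3 → 542 mm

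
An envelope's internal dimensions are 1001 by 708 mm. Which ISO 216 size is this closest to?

Aspect ratio 1001/708 ≈ 1.414 — close to the ISO √2 ≈ 1.414.
In the B-series (B0 = 1000 × 1414 mm): B1 = 707 × 1000 mm.
Off by 2 mm total — nearest standard size.

B1 (707 × 1000 mm)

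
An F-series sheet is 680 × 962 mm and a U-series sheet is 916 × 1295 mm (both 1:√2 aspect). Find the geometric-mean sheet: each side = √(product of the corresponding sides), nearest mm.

789 × 1116 mm

Short side: √(680 · 916) = √622880 ≈ 789.2 → 789 mm
Long side: √(962 · 1295) = √1245790 ≈ 1116.1 → 1116 mm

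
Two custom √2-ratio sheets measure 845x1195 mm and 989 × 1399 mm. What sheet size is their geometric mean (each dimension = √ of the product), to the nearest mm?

914 × 1293 mm

Short side: √(845 · 989) = √835705 ≈ 914.2 → 914 mm
Long side: √(1195 · 1399) = √1671805 ≈ 1293.0 → 1293 mm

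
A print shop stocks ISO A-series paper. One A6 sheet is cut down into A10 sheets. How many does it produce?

16

Each ISO step halves the sheet: 1 × A6 → 2 × A7 → 4 × A8 → 8 × A9 → …
From A6 to A10 is 4 halving steps: 2^4 = 16.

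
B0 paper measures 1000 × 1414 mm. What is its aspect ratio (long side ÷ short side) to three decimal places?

1.414

1414 / 1000 = 1.414
Matches √2 ≈ 1.414 — the ISO 216 defining ratio.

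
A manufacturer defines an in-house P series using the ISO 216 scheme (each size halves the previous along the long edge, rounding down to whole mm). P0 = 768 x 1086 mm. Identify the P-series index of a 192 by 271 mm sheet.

P0: 768 × 1086 mm
P1: 543 × 768 mm
P2: 384 × 543 mm
P3: 271 × 384 mm
P4: 192 × 271 mm
P5: 135 × 192 mm
→ matches P4.

P4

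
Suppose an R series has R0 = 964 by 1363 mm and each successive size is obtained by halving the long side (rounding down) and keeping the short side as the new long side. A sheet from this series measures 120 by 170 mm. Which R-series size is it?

R0: 964 × 1363 mm
R1: 681 × 964 mm
R2: 482 × 681 mm
R3: 340 × 482 mm
R4: 241 × 340 mm
R5: 170 × 241 mm
R6: 120 × 170 mm
R7: 85 × 120 mm
→ matches R6.

R6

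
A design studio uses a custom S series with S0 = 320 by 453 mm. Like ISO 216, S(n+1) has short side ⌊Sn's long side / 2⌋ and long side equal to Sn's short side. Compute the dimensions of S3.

S1: ⌊453/2⌋ × 320 = 226 × 320 mm
S2: ⌊320/2⌋ × 226 = 160 × 226 mm
S3: ⌊226/2⌋ × 160 = 113 × 160 mm

113 × 160 mm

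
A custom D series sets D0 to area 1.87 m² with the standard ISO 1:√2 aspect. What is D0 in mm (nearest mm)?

Let the short side be w mm. Then w · w√2 = 1.87 m² = 1,870,000 mm².
w² = 1,870,000/√2, so w ≈ 1149.9 mm; long side = w√2 ≈ 1626.2 mm.

1150 × 1626 mm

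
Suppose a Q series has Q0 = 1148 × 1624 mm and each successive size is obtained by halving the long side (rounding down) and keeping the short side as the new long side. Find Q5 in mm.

Q1: ⌊1624/2⌋ × 1148 = 812 × 1148 mm
Q2: ⌊1148/2⌋ × 812 = 574 × 812 mm
Q3: ⌊812/2⌋ × 574 = 406 × 574 mm
Q4: ⌊574/2⌋ × 406 = 287 × 406 mm
Q5: ⌊406/2⌋ × 287 = 203 × 287 mm

203 × 287 mm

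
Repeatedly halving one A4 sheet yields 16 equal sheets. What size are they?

16 = 2^4, so 4 halving steps.
A4 → A5 → … → A8 after 4 steps.

A8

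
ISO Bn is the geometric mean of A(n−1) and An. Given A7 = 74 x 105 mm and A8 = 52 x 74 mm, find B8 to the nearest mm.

Short side: √(74 · 52) = √3848 ≈ 62.0 → 62 mm
Long side: √(105 · 74) = √7770 ≈ 88.1 → 88 mm

62 × 88 mm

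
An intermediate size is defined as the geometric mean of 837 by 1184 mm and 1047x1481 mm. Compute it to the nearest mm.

936 × 1324 mm

Short side: √(837 · 1047) = √876339 ≈ 936.1 → 936 mm
Long side: √(1184 · 1481) = √1753504 ≈ 1324.2 → 1324 mm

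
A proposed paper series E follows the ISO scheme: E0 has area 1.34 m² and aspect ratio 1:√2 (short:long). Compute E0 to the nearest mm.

Let the short side be w mm. Then w · w√2 = 1.34 m² = 1,340,000 mm².
w² = 1,340,000/√2, so w ≈ 973.4 mm; long side = w√2 ≈ 1376.6 mm.

973 × 1377 mm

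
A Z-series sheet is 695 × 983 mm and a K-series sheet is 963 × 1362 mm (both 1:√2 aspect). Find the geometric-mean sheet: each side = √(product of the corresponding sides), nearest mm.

818 × 1157 mm

Short side: √(695 · 963) = √669285 ≈ 818.1 → 818 mm
Long side: √(983 · 1362) = √1338846 ≈ 1157.1 → 1157 mm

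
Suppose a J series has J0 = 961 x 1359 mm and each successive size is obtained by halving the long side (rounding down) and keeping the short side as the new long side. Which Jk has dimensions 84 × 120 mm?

J7

J0: 961 × 1359 mm
J1: 679 × 961 mm
J2: 480 × 679 mm
J3: 339 × 480 mm
J4: 240 × 339 mm
J5: 169 × 240 mm
J6: 120 × 169 mm
J7: 84 × 120 mm
J8: 60 × 84 mm
→ matches J7.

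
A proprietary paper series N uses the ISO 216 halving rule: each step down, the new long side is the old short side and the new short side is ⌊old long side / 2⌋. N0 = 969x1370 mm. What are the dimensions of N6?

121 × 171 mm

N1: ⌊1370/2⌋ × 969 = 685 × 969 mm
N2: ⌊969/2⌋ × 685 = 484 × 685 mm
N3: ⌊685/2⌋ × 484 = 342 × 484 mm
N4: ⌊484/2⌋ × 342 = 242 × 342 mm
N5: ⌊342/2⌋ × 242 = 171 × 242 mm
N6: ⌊242/2⌋ × 171 = 121 × 171 mm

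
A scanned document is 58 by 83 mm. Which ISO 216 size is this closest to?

Aspect ratio 83/58 ≈ 1.431 (ISO target is √2 ≈ 1.414).
In the C-series (envelope sizes, between A and B): C8 = 57 × 81 mm.
Off by 3 mm total — nearest standard size.

C8 (57 × 81 mm)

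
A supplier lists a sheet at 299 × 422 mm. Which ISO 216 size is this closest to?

Aspect ratio 422/299 ≈ 1.411 — close to the ISO √2 ≈ 1.414.
In the A-series (A0 area = 1 m²): A3 = 297 × 420 mm.
Off by 4 mm total — nearest standard size.

A3 (297 × 420 mm)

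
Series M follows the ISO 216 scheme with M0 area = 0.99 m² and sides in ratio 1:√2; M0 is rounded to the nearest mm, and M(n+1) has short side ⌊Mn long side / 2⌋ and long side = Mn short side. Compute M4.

209 × 295 mm

Let M0's short side be w mm. w · w√2 = 0.99 m² = 990,000 mm², so w ≈ 836.7 mm and w√2 ≈ 1183.2 mm → M0 = 837 × 1183 mm.
M1: ⌊1183/2⌋ × 837 = 591 × 837 mm
M2: ⌊837/2⌋ × 591 = 418 × 591 mm
M3: ⌊591/2⌋ × 418 = 295 × 418 mm
M4: ⌊418/2⌋ × 295 = 209 × 295 mm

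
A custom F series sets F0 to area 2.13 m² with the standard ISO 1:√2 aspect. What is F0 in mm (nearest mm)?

1227 × 1736 mm

Let the short side be w mm. Then w · w√2 = 2.13 m² = 2,130,000 mm².
w² = 2,130,000/√2, so w ≈ 1227.2 mm; long side = w√2 ≈ 1735.6 mm.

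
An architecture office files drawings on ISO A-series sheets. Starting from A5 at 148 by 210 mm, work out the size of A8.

A6: ⌊210/2⌋ × 148 = 105 × 148 mm
A7: ⌊148/2⌋ × 105 = 74 × 105 mm
A8: ⌊105/2⌋ × 74 = 52 × 74 mm

52 × 74 mm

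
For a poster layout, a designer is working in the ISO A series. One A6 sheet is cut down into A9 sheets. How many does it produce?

A6 = 105 × 148 mm; A9 = 37 × 52 mm.
Each halving step doubles the count; 3 steps from A6 to A9.
2^3 = 8.

8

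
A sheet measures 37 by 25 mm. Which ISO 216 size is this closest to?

A10 (26 × 37 mm)

Aspect ratio 37/25 ≈ 1.480 (ISO target is √2 ≈ 1.414).
In the A-series (A0 area = 1 m²): A10 = 26 × 37 mm.
Off by 1 mm total — nearest standard size.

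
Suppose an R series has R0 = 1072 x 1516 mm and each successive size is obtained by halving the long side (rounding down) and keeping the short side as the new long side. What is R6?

134 × 189 mm

R1: ⌊1516/2⌋ × 1072 = 758 × 1072 mm
R2: ⌊1072/2⌋ × 758 = 536 × 758 mm
R3: ⌊758/2⌋ × 536 = 379 × 536 mm
R4: ⌊536/2⌋ × 379 = 268 × 379 mm
R5: ⌊379/2⌋ × 268 = 189 × 268 mm
R6: ⌊268/2⌋ × 189 = 134 × 189 mm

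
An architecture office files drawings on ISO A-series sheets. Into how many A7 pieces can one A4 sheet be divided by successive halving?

8

A4 = 210 × 297 mm; A7 = 74 × 105 mm.
Each halving step doubles the count; 3 steps from A4 to A7.
2^3 = 8.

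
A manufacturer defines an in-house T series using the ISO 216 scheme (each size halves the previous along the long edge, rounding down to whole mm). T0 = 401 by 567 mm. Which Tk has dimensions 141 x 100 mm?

T4

T0: 401 × 567 mm
T1: 283 × 401 mm
T2: 200 × 283 mm
T3: 141 × 200 mm
T4: 100 × 141 mm
T5: 70 × 100 mm
→ matches T4.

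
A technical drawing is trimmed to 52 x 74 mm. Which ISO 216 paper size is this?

A8 (52 × 74 mm)

Aspect ratio 74/52 ≈ 1.423 — close to the ISO √2 ≈ 1.414.
In the A-series (A0 area = 1 m²): A8 = 52 × 74 mm.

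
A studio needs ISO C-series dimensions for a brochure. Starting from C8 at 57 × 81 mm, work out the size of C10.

C9: ⌊81/2⌋ × 57 = 40 × 57 mm
C10: ⌊57/2⌋ × 40 = 28 × 40 mm

28 × 40 mm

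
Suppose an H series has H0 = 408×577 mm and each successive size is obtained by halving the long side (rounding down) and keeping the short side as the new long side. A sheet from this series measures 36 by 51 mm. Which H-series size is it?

H7

H0: 408 × 577 mm
H1: 288 × 408 mm
H2: 204 × 288 mm
H3: 144 × 204 mm
H4: 102 × 144 mm
H5: 72 × 102 mm
H6: 51 × 72 mm
H7: 36 × 51 mm
H8: 25 × 36 mm
→ matches H7.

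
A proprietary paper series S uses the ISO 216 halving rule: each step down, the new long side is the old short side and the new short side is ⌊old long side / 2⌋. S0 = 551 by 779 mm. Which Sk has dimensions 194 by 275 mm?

S0: 551 × 779 mm
S1: 389 × 551 mm
S2: 275 × 389 mm
S3: 194 × 275 mm
S4: 137 × 194 mm
→ matches S3.

S3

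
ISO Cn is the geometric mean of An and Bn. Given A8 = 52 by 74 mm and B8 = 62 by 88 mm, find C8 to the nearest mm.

57 × 81 mm

Short side: √(52 · 62) = √3224 ≈ 56.8 → 57 mm
Long side: √(74 · 88) = √6512 ≈ 80.7 → 81 mm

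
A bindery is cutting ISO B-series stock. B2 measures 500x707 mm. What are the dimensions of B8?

62 × 88 mm

B3: ⌊707/2⌋ × 500 = 353 × 500 mm
B4: ⌊500/2⌋ × 353 = 250 × 353 mm
B5: ⌊353/2⌋ × 250 = 176 × 250 mm
B6: ⌊250/2⌋ × 176 = 125 × 176 mm
B7: ⌊176/2⌋ × 125 = 88 × 125 mm
B8: ⌊125/2⌋ × 88 = 62 × 88 mm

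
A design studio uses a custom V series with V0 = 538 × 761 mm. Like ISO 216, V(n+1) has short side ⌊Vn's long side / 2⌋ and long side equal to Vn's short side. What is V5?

V1: ⌊761/2⌋ × 538 = 380 × 538 mm
V2: ⌊538/2⌋ × 380 = 269 × 380 mm
V3: ⌊380/2⌋ × 269 = 190 × 269 mm
V4: ⌊269/2⌋ × 190 = 134 × 190 mm
V5: ⌊190/2⌋ × 134 = 95 × 134 mm

95 × 134 mm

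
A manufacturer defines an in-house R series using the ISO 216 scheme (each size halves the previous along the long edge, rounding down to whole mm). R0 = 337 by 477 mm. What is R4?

84 × 119 mm

R1 = 238 × 337 mm (from R0 by 1 halving).
R2: ⌊337/2⌋ × 238 = 168 × 238 mm
R3: ⌊238/2⌋ × 168 = 119 × 168 mm
R4: ⌊168/2⌋ × 119 = 84 × 119 mm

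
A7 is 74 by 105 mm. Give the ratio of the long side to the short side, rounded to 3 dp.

105 / 74 = 1.419
ISO 216 targets √2 ≈ 1.414; the +0.005 deviation is from mm rounding.

1.419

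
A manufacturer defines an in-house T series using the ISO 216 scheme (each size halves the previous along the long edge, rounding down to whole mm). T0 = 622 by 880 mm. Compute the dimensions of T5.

110 × 155 mm

T1 = 440 × 622 mm (from T0 by 1 halving).
T2: ⌊622/2⌋ × 440 = 311 × 440 mm
T3: ⌊440/2⌋ × 311 = 220 × 311 mm
T4: ⌊311/2⌋ × 220 = 155 × 220 mm
T5: ⌊220/2⌋ × 155 = 110 × 155 mm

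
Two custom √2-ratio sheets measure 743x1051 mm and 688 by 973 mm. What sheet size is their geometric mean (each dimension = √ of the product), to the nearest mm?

715 × 1011 mm

Short side: √(743 · 688) = √511184 ≈ 715.0 → 715 mm
Long side: √(1051 · 973) = √1022623 ≈ 1011.2 → 1011 mm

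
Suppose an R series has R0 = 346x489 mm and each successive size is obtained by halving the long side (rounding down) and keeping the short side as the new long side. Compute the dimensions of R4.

R1 = 244 × 346 mm (from R0 by 1 halving).
R2: ⌊346/2⌋ × 244 = 173 × 244 mm
R3: ⌊244/2⌋ × 173 = 122 × 173 mm
R4: ⌊173/2⌋ × 122 = 86 × 122 mm

86 × 122 mm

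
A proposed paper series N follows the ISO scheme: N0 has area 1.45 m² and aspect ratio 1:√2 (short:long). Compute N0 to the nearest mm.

Let the short side be w mm. Then w · w√2 = 1.45 m² = 1,450,000 mm².
w² = 1,450,000/√2, so w ≈ 1012.6 mm; long side = w√2 ≈ 1432.0 mm.

1013 × 1432 mm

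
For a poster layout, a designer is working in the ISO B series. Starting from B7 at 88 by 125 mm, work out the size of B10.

B8: ⌊125/2⌋ × 88 = 62 × 88 mm
B9: ⌊88/2⌋ × 62 = 44 × 62 mm
B10: ⌊62/2⌋ × 44 = 31 × 44 mm

31 × 44 mm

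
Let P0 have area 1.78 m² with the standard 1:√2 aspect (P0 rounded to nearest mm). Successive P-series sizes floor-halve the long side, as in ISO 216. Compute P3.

396 × 561 mm

Let P0's short side be w mm. w · w√2 = 1.78 m² = 1,780,000 mm², so w ≈ 1121.9 mm and w√2 ≈ 1586.6 mm → P0 = 1122 × 1587 mm.
P1: ⌊1587/2⌋ × 1122 = 793 × 1122 mm
P2: ⌊1122/2⌋ × 793 = 561 × 793 mm
P3: ⌊793/2⌋ × 561 = 396 × 561 mm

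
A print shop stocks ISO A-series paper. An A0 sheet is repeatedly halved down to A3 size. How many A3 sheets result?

8

A0 = 841 × 1189 mm; A3 = 297 × 420 mm.
Each halving step doubles the count; 3 steps from A0 to A3.
2^3 = 8.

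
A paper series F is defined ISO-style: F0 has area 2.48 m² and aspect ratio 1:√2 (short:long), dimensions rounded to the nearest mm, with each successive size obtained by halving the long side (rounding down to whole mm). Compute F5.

Let F0's short side be w mm. w · w√2 = 2.48 m² = 2,480,000 mm², so w ≈ 1324.2 mm and w√2 ≈ 1872.8 mm → F0 = 1324 × 1873 mm.
F1: ⌊1873/2⌋ × 1324 = 936 × 1324 mm
F2: ⌊1324/2⌋ × 936 = 662 × 936 mm
F3: ⌊936/2⌋ × 662 = 468 × 662 mm
F4: ⌊662/2⌋ × 468 = 331 × 468 mm
F5: ⌊468/2⌋ × 331 = 234 × 331 mm

234 × 331 mm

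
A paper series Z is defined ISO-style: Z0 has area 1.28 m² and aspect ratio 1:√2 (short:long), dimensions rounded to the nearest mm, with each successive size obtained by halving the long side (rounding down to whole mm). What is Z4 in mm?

Let Z0's short side be w mm. w · w√2 = 1.28 m² = 1,280,000 mm², so w ≈ 951.4 mm and w√2 ≈ 1345.4 mm → Z0 = 951 × 1345 mm.
Z1: ⌊1345/2⌋ × 951 = 672 × 951 mm
Z2: ⌊951/2⌋ × 672 = 475 × 672 mm
Z3: ⌊672/2⌋ × 475 = 336 × 475 mm
Z4: ⌊475/2⌋ × 336 = 237 × 336 mm

237 × 336 mm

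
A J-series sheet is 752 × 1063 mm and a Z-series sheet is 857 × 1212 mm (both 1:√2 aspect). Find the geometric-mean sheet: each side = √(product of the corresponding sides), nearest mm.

803 × 1135 mm

Short side: √(752 · 857) = √644464 ≈ 802.8 → 803 mm
Long side: √(1063 · 1212) = √1288356 ≈ 1135.1 → 1135 mm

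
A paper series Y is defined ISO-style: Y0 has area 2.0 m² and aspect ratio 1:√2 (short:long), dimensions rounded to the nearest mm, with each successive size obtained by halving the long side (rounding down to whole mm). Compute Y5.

Let Y0's short side be w mm. w · w√2 = 2.0 m² = 2,000,000 mm², so w ≈ 1189.2 mm and w√2 ≈ 1681.8 mm → Y0 = 1189 × 1682 mm.
Y1: ⌊1682/2⌋ × 1189 = 841 × 1189 mm
Y2: ⌊1189/2⌋ × 841 = 594 × 841 mm
Y3: ⌊841/2⌋ × 594 = 420 × 594 mm
Y4: ⌊594/2⌋ × 420 = 297 × 420 mm
Y5: ⌊420/2⌋ × 297 = 210 × 297 mm

210 × 297 mm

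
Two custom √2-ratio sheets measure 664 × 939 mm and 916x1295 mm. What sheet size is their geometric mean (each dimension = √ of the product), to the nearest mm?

780 × 1103 mm

Short side: √(664 · 916) = √608224 ≈ 779.9 → 780 mm
Long side: √(939 · 1295) = √1216005 ≈ 1102.7 → 1103 mm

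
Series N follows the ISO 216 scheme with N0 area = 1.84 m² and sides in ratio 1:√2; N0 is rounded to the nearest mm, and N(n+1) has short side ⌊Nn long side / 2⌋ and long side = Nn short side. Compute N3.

Let N0's short side be w mm. w · w√2 = 1.84 m² = 1,840,000 mm², so w ≈ 1140.6 mm and w√2 ≈ 1613.1 mm → N0 = 1141 × 1613 mm.
N1: ⌊1613/2⌋ × 1141 = 806 × 1141 mm
N2: ⌊1141/2⌋ × 806 = 570 × 806 mm
N3: ⌊806/2⌋ × 570 = 403 × 570 mm

403 × 570 mm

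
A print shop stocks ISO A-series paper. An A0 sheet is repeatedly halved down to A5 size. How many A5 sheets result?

32

Each ISO step halves the sheet: 1 × A0 → 2 × A1 → 4 × A2 → 8 × A3 → …
From A0 to A5 is 5 halving steps: 2^5 = 32.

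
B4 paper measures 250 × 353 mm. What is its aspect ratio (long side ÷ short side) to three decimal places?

353 / 250 = 1.412
ISO 216 targets √2 ≈ 1.414; the -0.002 deviation is from mm rounding.

1.412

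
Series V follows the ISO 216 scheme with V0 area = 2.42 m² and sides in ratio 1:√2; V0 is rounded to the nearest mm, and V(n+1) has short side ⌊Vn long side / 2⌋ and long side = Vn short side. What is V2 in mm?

654 × 925 mm

Let V0's short side be w mm. w · w√2 = 2.42 m² = 2,420,000 mm², so w ≈ 1308.1 mm and w√2 ≈ 1850.0 mm → V0 = 1308 × 1850 mm.
V1: ⌊1850/2⌋ × 1308 = 925 × 1308 mm
V2: ⌊1308/2⌋ × 925 = 654 × 925 mm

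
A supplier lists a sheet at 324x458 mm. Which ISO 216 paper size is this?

C3 (324 × 458 mm)

Aspect ratio 458/324 ≈ 1.414 — close to the ISO √2 ≈ 1.414.
In the C-series (envelope sizes, between A and B): C3 = 324 × 458 mm.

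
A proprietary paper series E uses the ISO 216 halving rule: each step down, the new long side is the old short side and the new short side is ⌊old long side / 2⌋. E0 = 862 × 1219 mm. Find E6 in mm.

107 × 152 mm

E1 = 609 × 862 mm (from E0 by 1 halving).
E2: ⌊862/2⌋ × 609 = 431 × 609 mm
E3: ⌊609/2⌋ × 431 = 304 × 431 mm
E4: ⌊431/2⌋ × 304 = 215 × 304 mm
E5: ⌊304/2⌋ × 215 = 152 × 215 mm
E6: ⌊215/2⌋ × 152 = 107 × 152 mm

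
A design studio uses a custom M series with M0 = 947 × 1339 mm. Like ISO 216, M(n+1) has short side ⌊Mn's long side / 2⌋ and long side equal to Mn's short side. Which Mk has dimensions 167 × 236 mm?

M0: 947 × 1339 mm
M1: 669 × 947 mm
M2: 473 × 669 mm
M3: 334 × 473 mm
M4: 236 × 334 mm
M5: 167 × 236 mm
M6: 118 × 167 mm
→ matches M5.

M5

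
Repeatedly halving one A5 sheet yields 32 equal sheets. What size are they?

32 = 2^5, so 5 halving steps.
A5 → A6 → … → A10 after 5 steps.

A10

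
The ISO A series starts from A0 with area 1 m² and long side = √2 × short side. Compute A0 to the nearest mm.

841 × 1189 mm

Let the short side be w mm. Then the long side is w√2 and w · w√2 = 10⁶ mm².
w² = 10⁶/√2, so w = 1000 / 2^(1/4) ≈ 840.9 mm; long side = 1000 · 2^(1/4) ≈ 1189.2 mm.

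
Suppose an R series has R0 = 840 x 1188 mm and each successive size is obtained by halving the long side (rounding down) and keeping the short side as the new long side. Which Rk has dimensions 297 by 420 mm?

R0: 840 × 1188 mm
R1: 594 × 840 mm
R2: 420 × 594 mm
R3: 297 × 420 mm
R4: 210 × 297 mm
→ matches R3.

R3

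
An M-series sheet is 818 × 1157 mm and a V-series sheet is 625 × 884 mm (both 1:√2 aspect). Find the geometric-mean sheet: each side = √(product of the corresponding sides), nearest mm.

Short side: √(818 · 625) = √511250 ≈ 715.0 → 715 mm
Long side: √(1157 · 884) = √1022788 ≈ 1011.3 → 1011 mm

715 × 1011 mm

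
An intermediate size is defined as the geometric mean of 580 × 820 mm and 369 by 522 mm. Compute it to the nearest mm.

Short side: √(580 · 369) = √214020 ≈ 462.6 → 463 mm
Long side: √(820 · 522) = √428040 ≈ 654.2 → 654 mm

463 × 654 mm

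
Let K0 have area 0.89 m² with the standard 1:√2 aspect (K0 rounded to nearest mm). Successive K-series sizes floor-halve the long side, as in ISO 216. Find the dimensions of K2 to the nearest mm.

Let K0's short side be w mm. w · w√2 = 0.89 m² = 890,000 mm², so w ≈ 793.3 mm and w√2 ≈ 1121.9 mm → K0 = 793 × 1122 mm.
K1: ⌊1122/2⌋ × 793 = 561 × 793 mm
K2: ⌊793/2⌋ × 561 = 396 × 561 mm

396 × 561 mm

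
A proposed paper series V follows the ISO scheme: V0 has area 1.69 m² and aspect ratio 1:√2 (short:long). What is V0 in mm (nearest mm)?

Let the short side be w mm. Then w · w√2 = 1.69 m² = 1,690,000 mm².
w² = 1,690,000/√2, so w ≈ 1093.2 mm; long side = w√2 ≈ 1546.0 mm.

1093 × 1546 mm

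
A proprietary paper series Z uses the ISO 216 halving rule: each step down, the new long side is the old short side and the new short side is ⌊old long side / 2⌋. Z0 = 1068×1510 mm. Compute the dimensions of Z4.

Z1: ⌊1510/2⌋ × 1068 = 755 × 1068 mm
Z2: ⌊1068/2⌋ × 755 = 534 × 755 mm
Z3: ⌊755/2⌋ × 534 = 377 × 534 mm
Z4: ⌊534/2⌋ × 377 = 267 × 377 mm

267 × 377 mm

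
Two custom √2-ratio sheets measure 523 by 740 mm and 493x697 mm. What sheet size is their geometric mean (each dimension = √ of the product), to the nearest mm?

508 × 718 mm

Short side: √(523 · 493) = √257839 ≈ 507.8 → 508 mm
Long side: √(740 · 697) = √515780 ≈ 718.2 → 718 mm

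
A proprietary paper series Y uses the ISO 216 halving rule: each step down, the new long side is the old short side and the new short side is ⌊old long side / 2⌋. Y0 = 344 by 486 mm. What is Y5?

60 × 86 mm

Y1: ⌊486/2⌋ × 344 = 243 × 344 mm
Y2: ⌊344/2⌋ × 243 = 172 × 243 mm
Y3: ⌊243/2⌋ × 172 = 121 × 172 mm
Y4: ⌊172/2⌋ × 121 = 86 × 121 mm
Y5: ⌊121/2⌋ × 86 = 60 × 86 mm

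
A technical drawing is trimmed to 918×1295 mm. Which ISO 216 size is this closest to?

Aspect ratio 1295/918 ≈ 1.411 — close to the ISO √2 ≈ 1.414.
In the C-series (envelope sizes, between A and B): C0 = 917 × 1297 mm.
Off by 3 mm total — nearest standard size.

C0 (917 × 1297 mm)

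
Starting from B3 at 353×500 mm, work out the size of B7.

B4: ⌊500/2⌋ × 353 = 250 × 353 mm
B5: ⌊353/2⌋ × 250 = 176 × 250 mm
B6: ⌊250/2⌋ × 176 = 125 × 176 mm
B7: ⌊176/2⌋ × 125 = 88 × 125 mm

88 × 125 mm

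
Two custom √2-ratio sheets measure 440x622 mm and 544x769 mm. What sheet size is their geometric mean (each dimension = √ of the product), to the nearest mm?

489 × 692 mm

Short side: √(440 · 544) = √239360 ≈ 489.2 → 489 mm
Long side: √(622 · 769) = √478318 ≈ 691.6 → 692 mm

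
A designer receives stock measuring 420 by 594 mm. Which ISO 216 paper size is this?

Aspect ratio 594/420 ≈ 1.414 — close to the ISO √2 ≈ 1.414.
In the A-series (A0 area = 1 m²): A2 = 420 × 594 mm.

A2 (420 × 594 mm)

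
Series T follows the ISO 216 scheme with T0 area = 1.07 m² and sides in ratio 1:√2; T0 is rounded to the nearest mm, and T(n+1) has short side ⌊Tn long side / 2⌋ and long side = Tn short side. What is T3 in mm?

Let T0's short side be w mm. w · w√2 = 1.07 m² = 1,070,000 mm², so w ≈ 869.8 mm and w√2 ≈ 1230.1 mm → T0 = 870 × 1230 mm.
T1: ⌊1230/2⌋ × 870 = 615 × 870 mm
T2: ⌊870/2⌋ × 615 = 435 × 615 mm
T3: ⌊615/2⌋ × 435 = 307 × 435 mm

307 × 435 mm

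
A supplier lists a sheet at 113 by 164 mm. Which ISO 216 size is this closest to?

C6 (114 × 162 mm)

Aspect ratio 164/113 ≈ 1.451 (ISO target is √2 ≈ 1.414).
In the C-series (envelope sizes, between A and B): C6 = 114 × 162 mm.
Off by 3 mm total — nearest standard size.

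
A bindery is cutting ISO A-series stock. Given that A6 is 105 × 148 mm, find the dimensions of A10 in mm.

A7: ⌊148/2⌋ × 105 = 74 × 105 mm
A8: ⌊105/2⌋ × 74 = 52 × 74 mm
A9: ⌊74/2⌋ × 52 = 37 × 52 mm
A10: ⌊52/2⌋ × 37 = 26 × 37 mm

26 × 37 mm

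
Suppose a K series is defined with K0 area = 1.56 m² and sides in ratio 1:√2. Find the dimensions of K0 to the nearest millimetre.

Let the short side be w mm. Then w · w√2 = 1.56 m² = 1,560,000 mm².
w² = 1,560,000/√2, so w ≈ 1050.3 mm; long side = w√2 ≈ 1485.3 mm.

1050 × 1485 mm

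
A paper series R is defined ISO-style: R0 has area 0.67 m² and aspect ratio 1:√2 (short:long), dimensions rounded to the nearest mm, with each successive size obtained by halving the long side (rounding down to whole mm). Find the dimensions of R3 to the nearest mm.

243 × 344 mm

Let R0's short side be w mm. w · w√2 = 0.67 m² = 670,000 mm², so w ≈ 688.3 mm and w√2 ≈ 973.4 mm → R0 = 688 × 973 mm.
R1: ⌊973/2⌋ × 688 = 486 × 688 mm
R2: ⌊688/2⌋ × 486 = 344 × 486 mm
R3: ⌊486/2⌋ × 344 = 243 × 344 mm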